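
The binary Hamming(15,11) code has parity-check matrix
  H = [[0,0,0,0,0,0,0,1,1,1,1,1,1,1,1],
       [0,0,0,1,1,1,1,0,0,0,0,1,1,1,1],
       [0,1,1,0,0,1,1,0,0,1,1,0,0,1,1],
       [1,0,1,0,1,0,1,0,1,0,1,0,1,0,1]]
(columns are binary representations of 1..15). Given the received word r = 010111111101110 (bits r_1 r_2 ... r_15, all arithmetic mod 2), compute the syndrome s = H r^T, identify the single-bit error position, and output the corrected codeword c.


s = (0, 1, 1, 0)^T, error position = 6, corrected codeword c = 010110111101110

Compute s = H r^T mod 2 one row at a time:
  s_1 = 1 + 1 + 1 + 0 + 1 + 1 + 1 + 0 = 6 ≡ 0 (mod 2).
  s_2 = 1 + 1 + 1 + 1 + 1 + 1 + 1 + 0 = 7 ≡ 1 (mod 2).
  s_3 = 1 + 0 + 1 + 1 + 1 + 0 + 1 + 0 = 5 ≡ 1 (mod 2).
  s_4 = 0 + 0 + 1 + 1 + 1 + 0 + 1 + 0 = 4 ≡ 0 (mod 2).
s = (0, 1, 1, 0)^T — this equals column 6 of H (binary 0110), so error is at position 6.
Correct: flip bit 6 of r = 010111111101110 to get c = 010110111101110.


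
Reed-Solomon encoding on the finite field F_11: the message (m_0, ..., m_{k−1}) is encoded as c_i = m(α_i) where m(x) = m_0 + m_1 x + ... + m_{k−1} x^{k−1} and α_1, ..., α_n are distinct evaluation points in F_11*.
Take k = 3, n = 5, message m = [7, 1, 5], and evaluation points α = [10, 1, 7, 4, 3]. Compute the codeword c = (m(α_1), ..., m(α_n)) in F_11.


c = [0, 2, 6, 3, 0]

Message polynomial: m(x) = 7 + 1·x + 5·x^2 (mod 11).
For each evaluation point α_i, compute m(α_i) mod 11:
  α_1 = 10: Horner steps 5 → 7 → 0, so m(10) = 0.
  α_2 = 1: Horner steps 5 → 6 → 2, so m(1) = 2.
  α_3 = 7: Horner steps 5 → 3 → 6, so m(7) = 6.
  α_4 = 4: Horner steps 5 → 10 → 3, so m(4) = 3.
  α_5 = 3: Horner steps 5 → 5 → 0, so m(3) = 0.
Codeword c = [0, 2, 6, 3, 0] ∈ F_11^5.


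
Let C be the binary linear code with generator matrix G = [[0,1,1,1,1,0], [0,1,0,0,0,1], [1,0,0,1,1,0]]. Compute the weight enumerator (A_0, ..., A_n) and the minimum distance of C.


Weight distribution: A_0 = 1, A_2 = 1, A_3 = 3, A_4 = 2, A_5 = 1. Minimum distance d = 2.

Enumerate all 2^3 = 8 messages m ∈ F_2^3.
For each, compute codeword c = mG in F_2^6, then tally its weight.
  m = 000 → c = 000000, weight = 0.
  m = 100 → c = 011110, weight = 4.
  m = 010 → c = 010001, weight = 2.
  m = 110 → c = 001111, weight = 4.
  m = 001 → c = 100110, weight = 3.
  m = 101 → c = 111000, weight = 3.
  m = 011 → c = 110111, weight = 5.
  m = 111 → c = 101001, weight = 3.
Tally weights:
  weight 0: 1 codewords.
  weight 2: 1 codewords.
  weight 3: 3 codewords.
  weight 4: 2 codewords.
  weight 5: 1 codewords.
Minimum distance d = smallest w > 0 with A_w > 0 = 2.
Sanity: Σ A_w = 8 = 2^3 = 8 ✓.


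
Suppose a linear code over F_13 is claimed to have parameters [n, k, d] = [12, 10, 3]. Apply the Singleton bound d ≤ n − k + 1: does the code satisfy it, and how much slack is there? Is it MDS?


Singleton RHS = n − k + 1 = 3, slack = 0, bound satisfied, MDS.

Singleton bound: d ≤ n − k + 1.
Here n = 12, k = 10, so n − k + 1 = 3.
Given d = 3, check d ≤ 3: YES.
Slack = (n − k + 1) − d = 0.
The code is MDS (slack = 0).
Description: the claimed parameters are [12, 10, 3]_13; such a code would be MDS (meets Singleton bound).


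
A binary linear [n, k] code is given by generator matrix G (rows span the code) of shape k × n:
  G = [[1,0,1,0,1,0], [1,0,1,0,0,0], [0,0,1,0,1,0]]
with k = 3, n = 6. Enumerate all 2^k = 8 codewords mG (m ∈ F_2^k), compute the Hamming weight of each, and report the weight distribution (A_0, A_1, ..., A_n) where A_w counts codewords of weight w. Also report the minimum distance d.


Weight distribution: A_0 = 1, A_1 = 3, A_2 = 3, A_3 = 1. Minimum distance d = 1.

Enumerate all 2^3 = 8 messages m ∈ F_2^3.
For each, compute codeword c = mG in F_2^6, then tally its weight.
  m = 000 → c = 000000, weight = 0.
  m = 100 → c = 101010, weight = 3.
  m = 010 → c = 101000, weight = 2.
  m = 110 → c = 000010, weight = 1.
  m = 001 → c = 001010, weight = 2.
  m = 101 → c = 100000, weight = 1.
  m = 011 → c = 100010, weight = 2.
  m = 111 → c = 001000, weight = 1.
Tally weights:
  weight 0: 1 codewords.
  weight 1: 3 codewords.
  weight 2: 3 codewords.
  weight 3: 1 codewords.
Minimum distance d = smallest w > 0 with A_w > 0 = 1.
Sanity: Σ A_w = 8 = 2^3 = 8 ✓.


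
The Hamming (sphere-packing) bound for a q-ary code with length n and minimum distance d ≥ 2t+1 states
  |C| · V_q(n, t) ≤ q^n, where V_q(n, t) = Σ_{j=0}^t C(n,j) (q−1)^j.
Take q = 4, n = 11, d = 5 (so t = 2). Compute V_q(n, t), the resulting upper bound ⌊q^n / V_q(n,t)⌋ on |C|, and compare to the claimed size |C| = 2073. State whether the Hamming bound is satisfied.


V_q(n, t) = 529, q^n = 4194304, Hamming bound = 7928, |C| = 2073 ≤ bound (satisfied).

Step 1: Compute V_q(n, t) = Σ_{j=0}^2 C(n, j) (q−1)^j.
  j = 0: C(11,0)·(3)^0 = 1·1 = 1.
  j = 1: C(11,1)·(3)^1 = 11·3 = 33.
  j = 2: C(11,2)·(3)^2 = 55·9 = 495.
  V_q(n, t) = 1 + 33 + 495 = 529.
Step 2: q^n = 4^11 = 4194304.
Step 3: Hamming bound ⌊q^n / V_q(n,t)⌋ = ⌊4194304/529⌋ = 7928.
Step 4: Compare |C| = 2073 to 7928: satisfied.
The claimed |C| lies below the Hamming bound.


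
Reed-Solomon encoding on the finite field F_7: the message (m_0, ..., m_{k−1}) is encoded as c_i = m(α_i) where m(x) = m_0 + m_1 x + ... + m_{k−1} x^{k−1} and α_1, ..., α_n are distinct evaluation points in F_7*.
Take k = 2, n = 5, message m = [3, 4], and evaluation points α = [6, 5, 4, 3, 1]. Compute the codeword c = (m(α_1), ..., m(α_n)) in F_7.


c = [6, 2, 5, 1, 0]

Message polynomial: m(x) = 3 + 4·x (mod 7).
For each evaluation point α_i, compute m(α_i) mod 7:
  α_1 = 6: Horner steps 4 → 6, so m(6) = 6.
  α_2 = 5: Horner steps 4 → 2, so m(5) = 2.
  α_3 = 4: Horner steps 4 → 5, so m(4) = 5.
  α_4 = 3: Horner steps 4 → 1, so m(3) = 1.
  α_5 = 1: Horner steps 4 → 0, so m(1) = 0.
Codeword c = [6, 2, 5, 1, 0] ∈ F_7^5.


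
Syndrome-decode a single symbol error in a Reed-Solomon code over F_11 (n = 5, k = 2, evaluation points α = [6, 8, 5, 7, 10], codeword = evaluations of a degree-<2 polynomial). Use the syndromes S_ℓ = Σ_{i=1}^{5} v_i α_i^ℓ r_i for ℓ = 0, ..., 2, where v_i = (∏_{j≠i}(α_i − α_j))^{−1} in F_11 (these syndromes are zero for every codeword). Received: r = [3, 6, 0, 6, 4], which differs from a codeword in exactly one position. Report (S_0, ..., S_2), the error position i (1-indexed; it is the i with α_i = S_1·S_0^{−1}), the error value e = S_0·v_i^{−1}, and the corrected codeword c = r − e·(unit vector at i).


S = (3, 2, 5), error at position 2, error magnitude e = 8, c = [3, 9, 0, 6, 4].

Step 1: column multipliers v_i = (∏_{j≠i}(α_i − α_j))^{−1} mod 11.
  i = 1 (α = 6): (6−8)(6−5)(6−7)(6−10) = (−2)·1·(−1)·(−4) = −8 ≡ 3, so v_1 = 3^{−1} = 4 (mod 11).
  i = 2 (α = 8): (8−6)(8−5)(8−7)(8−10) = 2·3·1·(−2) = −12 ≡ 10, so v_2 = 10^{−1} = 10 (mod 11).
  i = 3 (α = 5): (5−6)(5−8)(5−7)(5−10) = (−1)·(−3)·(−2)·(−5) = 30 ≡ 8, so v_3 = 8^{−1} = 7 (mod 11).
  i = 4 (α = 7): (7−6)(7−8)(7−5)(7−10) = 1·(−1)·2·(−3) = 6 ≡ 6, so v_4 = 6^{−1} = 2 (mod 11).
  i = 5 (α = 10): (10−6)(10−8)(10−5)(10−7) = 4·2·5·3 = 120 ≡ 10, so v_5 = 10^{−1} = 10 (mod 11).
  v = [4, 10, 7, 2, 10].
Step 2: syndromes of r = [3, 6, 0, 6, 4] (all sums mod 11).
  S_0 = Σ v_i r_i = 4·3 + 10·6 + 7·0 + 2·6 + 10·4 = 124 ≡ 3.
  S_1 = Σ v_i α_i r_i = 4·6·3 + 10·8·6 + 7·5·0 + 2·7·6 + 10·10·4 = 1036 ≡ 2.
  α_i^2 mod 11 = [3, 9, 3, 5, 1].
  S_2 = Σ v_i α_i^2 r_i = 4·3·3 + 10·9·6 + 7·3·0 + 2·5·6 + 10·1·4 = 676 ≡ 5.
  S = (3, 2, 5) ≠ 0, so r is not a codeword (an error is present).
Step 3: locate the error. For a single error e at position i, S_ℓ = v_i·e·α_i^ℓ, so α_err = S_1/S_0.
  S_0^{−1} = 3^{−1} = 4 (mod 11), so α_err = 2·4 = 8 ≡ 8 = α_2. Error position i = 2.
  Consistency check: S_2/S_1 = 5·6 = 30 ≡ 8 = α_err ✓ (single-error assumption holds).
Step 4: error magnitude e = S_0/v_2 = S_0·∏_{j≠2}(α_2 − α_j) = 3·10 = 30 ≡ 8 (mod 11).
Step 5: correct position 2: c_2 = r_2 − e = 6 − 8 ≡ 9 (mod 11). Hence c = [3, 9, 0, 6, 4].
  Check: interpolating c through the α_i gives m(x) = 7 + 3·x (degree < 2) with m(α_i) = c_i for every i, so c is indeed a codeword.


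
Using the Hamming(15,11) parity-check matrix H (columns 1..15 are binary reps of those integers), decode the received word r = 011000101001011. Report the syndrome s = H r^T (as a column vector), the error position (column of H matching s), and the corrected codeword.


s = (0, 0, 1, 0)^T, error position = 2, corrected codeword c = 001000101001011

Compute s = H r^T mod 2 one row at a time:
  s_1 = 0 + 1 + 0 + 0 + 1 + 0 + 1 + 1 = 4 ≡ 0 (mod 2).
  s_2 = 0 + 0 + 0 + 1 + 1 + 0 + 1 + 1 = 4 ≡ 0 (mod 2).
  s_3 = 1 + 1 + 0 + 1 + 0 + 0 + 1 + 1 = 5 ≡ 1 (mod 2).
  s_4 = 0 + 1 + 0 + 1 + 1 + 0 + 0 + 1 = 4 ≡ 0 (mod 2).
s = (0, 0, 1, 0)^T — this equals column 2 of H (binary 0010), so error is at position 2.
Correct: flip bit 2 of r = 011000101001011 to get c = 001000101001011.


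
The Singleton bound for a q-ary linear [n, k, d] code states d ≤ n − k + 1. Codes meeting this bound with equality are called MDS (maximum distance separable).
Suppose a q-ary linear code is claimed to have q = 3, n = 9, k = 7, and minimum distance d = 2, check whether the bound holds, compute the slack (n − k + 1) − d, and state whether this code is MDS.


Singleton RHS = n − k + 1 = 3, slack = 1, bound satisfied, not MDS.

Singleton bound: d ≤ n − k + 1.
Here n = 9, k = 7, so n − k + 1 = 3.
Given d = 2, check d ≤ 3: YES.
Slack = (n − k + 1) − d = 1.
The code is NOT MDS (slack = 1 > 0).
Description: the claimed parameters are [9, 7, 2]_3; such a code would be non-MDS.


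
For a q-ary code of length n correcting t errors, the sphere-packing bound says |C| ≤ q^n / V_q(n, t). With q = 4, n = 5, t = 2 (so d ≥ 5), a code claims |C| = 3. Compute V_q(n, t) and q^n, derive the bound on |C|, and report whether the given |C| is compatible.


V_q(n, t) = 106, q^n = 1024, Hamming bound = 9, |C| = 3 ≤ bound (satisfied).

Step 1: Compute V_q(n, t) = Σ_{j=0}^2 C(n, j) (q−1)^j.
  j = 0: C(5,0)·(3)^0 = 1·1 = 1.
  j = 1: C(5,1)·(3)^1 = 5·3 = 15.
  j = 2: C(5,2)·(3)^2 = 10·9 = 90.
  V_q(n, t) = 1 + 15 + 90 = 106.
Step 2: q^n = 4^5 = 1024.
Step 3: Hamming bound ⌊q^n / V_q(n,t)⌋ = ⌊1024/106⌋ = 9.
Step 4: Compare |C| = 3 to 9: satisfied.
The claimed |C| lies below the Hamming bound.


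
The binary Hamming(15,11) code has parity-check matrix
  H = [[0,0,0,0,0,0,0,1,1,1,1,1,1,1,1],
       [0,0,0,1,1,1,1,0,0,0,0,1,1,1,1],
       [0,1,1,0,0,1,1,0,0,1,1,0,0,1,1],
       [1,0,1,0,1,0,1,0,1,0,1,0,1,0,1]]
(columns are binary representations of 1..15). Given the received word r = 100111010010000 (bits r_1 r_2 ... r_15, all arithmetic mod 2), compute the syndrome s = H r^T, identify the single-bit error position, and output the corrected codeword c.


s = (0, 1, 0, 1)^T, error position = 5, corrected codeword c = 100101010010000

Compute s = H r^T mod 2 one row at a time:
  s_1 = 1 + 0 + 0 + 1 + 0 + 0 + 0 + 0 = 2 ≡ 0 (mod 2).
  s_2 = 1 + 1 + 1 + 0 + 0 + 0 + 0 + 0 = 3 ≡ 1 (mod 2).
  s_3 = 0 + 0 + 1 + 0 + 0 + 1 + 0 + 0 = 2 ≡ 0 (mod 2).
  s_4 = 1 + 0 + 1 + 0 + 0 + 1 + 0 + 0 = 3 ≡ 1 (mod 2).
s = (0, 1, 0, 1)^T — this equals column 5 of H (binary 0101), so error is at position 5.
Correct: flip bit 5 of r = 100111010010000 to get c = 100101010010000.


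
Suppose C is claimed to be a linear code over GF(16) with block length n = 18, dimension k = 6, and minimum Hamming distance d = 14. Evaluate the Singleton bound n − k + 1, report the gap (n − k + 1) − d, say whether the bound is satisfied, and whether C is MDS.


Singleton RHS = n − k + 1 = 13, slack = -1, bound violated (no such code; not MDS).

Singleton bound: d ≤ n − k + 1.
Here n = 18, k = 6, so n − k + 1 = 13.
Given d = 14, check d ≤ 13: NO.
Slack = (n − k + 1) − d = -1.
The slack is negative: d = 14 exceeds n − k + 1 = 13 by 1, so the Singleton bound is violated and no linear [18, 6, 14]_16 code can exist. In particular it is not MDS (MDS requires d = n − k + 1 exactly).
Description: the claimed parameters are [18, 6, 14]_16; such a code would be impossible (violates the Singleton bound).


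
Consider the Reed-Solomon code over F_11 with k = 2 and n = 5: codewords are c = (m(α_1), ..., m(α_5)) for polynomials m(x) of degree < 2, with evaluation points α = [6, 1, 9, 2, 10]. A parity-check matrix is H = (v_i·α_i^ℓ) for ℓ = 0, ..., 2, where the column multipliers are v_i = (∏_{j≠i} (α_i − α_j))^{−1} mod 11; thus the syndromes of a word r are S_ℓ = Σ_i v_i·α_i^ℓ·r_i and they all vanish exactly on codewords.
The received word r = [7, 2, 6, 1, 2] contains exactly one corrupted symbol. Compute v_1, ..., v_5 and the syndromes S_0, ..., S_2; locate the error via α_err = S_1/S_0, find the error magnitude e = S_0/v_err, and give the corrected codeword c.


S = (1, 1, 1), error at position 2, error magnitude e = 8, c = [7, 5, 6, 1, 2].

Step 1: column multipliers v_i = (∏_{j≠i}(α_i − α_j))^{−1} mod 11.
  i = 1 (α = 6): (6−1)(6−9)(6−2)(6−10) = 5·(−3)·4·(−4) = 240 ≡ 9, so v_1 = 9^{−1} = 5 (mod 11).
  i = 2 (α = 1): (1−6)(1−9)(1−2)(1−10) = (−5)·(−8)·(−1)·(−9) = 360 ≡ 8, so v_2 = 8^{−1} = 7 (mod 11).
  i = 3 (α = 9): (9−6)(9−1)(9−2)(9−10) = 3·8·7·(−1) = −168 ≡ 8, so v_3 = 8^{−1} = 7 (mod 11).
  i = 4 (α = 2): (2−6)(2−1)(2−9)(2−10) = (−4)·1·(−7)·(−8) = −224 ≡ 7, so v_4 = 7^{−1} = 8 (mod 11).
  i = 5 (α = 10): (10−6)(10−1)(10−9)(10−2) = 4·9·1·8 = 288 ≡ 2, so v_5 = 2^{−1} = 6 (mod 11).
  v = [5, 7, 7, 8, 6].
Step 2: syndromes of r = [7, 2, 6, 1, 2] (all sums mod 11).
  S_0 = Σ v_i r_i = 5·7 + 7·2 + 7·6 + 8·1 + 6·2 = 111 ≡ 1.
  S_1 = Σ v_i α_i r_i = 5·6·7 + 7·1·2 + 7·9·6 + 8·2·1 + 6·10·2 = 738 ≡ 1.
  α_i^2 mod 11 = [3, 1, 4, 4, 1].
  S_2 = Σ v_i α_i^2 r_i = 5·3·7 + 7·1·2 + 7·4·6 + 8·4·1 + 6·1·2 = 331 ≡ 1.
  S = (1, 1, 1) ≠ 0, so r is not a codeword (an error is present).
Step 3: locate the error. For a single error e at position i, S_ℓ = v_i·e·α_i^ℓ, so α_err = S_1/S_0.
  S_0^{−1} = 1^{−1} = 1 (mod 11), so α_err = 1·1 = 1 ≡ 1 = α_2. Error position i = 2.
  Consistency check: S_2/S_1 = 1·1 = 1 ≡ 1 = α_err ✓ (single-error assumption holds).
Step 4: error magnitude e = S_0/v_2 = S_0·∏_{j≠2}(α_2 − α_j) = 1·8 = 8 ≡ 8 (mod 11).
Step 5: correct position 2: c_2 = r_2 − e = 2 − 8 ≡ 5 (mod 11). Hence c = [7, 5, 6, 1, 2].
  Check: interpolating c through the α_i gives m(x) = 9 + 7·x (degree < 2) with m(α_i) = c_i for every i, so c is indeed a codeword.


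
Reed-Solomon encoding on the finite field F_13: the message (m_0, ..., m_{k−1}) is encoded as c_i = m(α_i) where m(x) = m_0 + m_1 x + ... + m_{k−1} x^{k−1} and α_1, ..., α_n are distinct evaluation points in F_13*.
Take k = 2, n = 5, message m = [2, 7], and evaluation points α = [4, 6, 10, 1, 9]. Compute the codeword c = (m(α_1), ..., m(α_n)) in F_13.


c = [4, 5, 7, 9, 0]

Message polynomial: m(x) = 2 + 7·x (mod 13).
For each evaluation point α_i, compute m(α_i) mod 13:
  α_1 = 4: Horner steps 7 → 4, so m(4) = 4.
  α_2 = 6: Horner steps 7 → 5, so m(6) = 5.
  α_3 = 10: Horner steps 7 → 7, so m(10) = 7.
  α_4 = 1: Horner steps 7 → 9, so m(1) = 9.
  α_5 = 9: Horner steps 7 → 0, so m(9) = 0.
Codeword c = [4, 5, 7, 9, 0] ∈ F_13^5.


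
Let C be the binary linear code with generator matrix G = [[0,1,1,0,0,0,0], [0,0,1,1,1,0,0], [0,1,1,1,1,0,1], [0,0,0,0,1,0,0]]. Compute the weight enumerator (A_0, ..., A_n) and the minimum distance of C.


Weight distribution: A_0 = 1, A_1 = 1, A_2 = 6, A_3 = 6, A_4 = 1, A_5 = 1. Minimum distance d = 1.

Enumerate all 2^4 = 16 messages m ∈ F_2^4.
For each, compute codeword c = mG in F_2^7, then tally its weight.
  m = 0000 → c = 0000000, weight = 0.
  m = 1000 → c = 0110000, weight = 2.
  m = 0100 → c = 0011100, weight = 3.
  m = 1100 → c = 0101100, weight = 3.
  m = 0010 → c = 0111101, weight = 5.
  m = 1010 → c = 0001101, weight = 3.
  m = 0110 → c = 0100001, weight = 2.
  m = 1110 → c = 0010001, weight = 2.
  m = 0001 → c = 0000100, weight = 1.
  m = 1001 → c = 0110100, weight = 3.
  m = 0101 → c = 0011000, weight = 2.
  m = 1101 → c = 0101000, weight = 2.
  m = 0011 → c = 0111001, weight = 4.
  m = 1011 → c = 0001001, weight = 2.
  m = 0111 → c = 0100101, weight = 3.
  m = 1111 → c = 0010101, weight = 3.
Tally weights:
  weight 0: 1 codewords.
  weight 1: 1 codewords.
  weight 2: 6 codewords.
  weight 3: 6 codewords.
  weight 4: 1 codewords.
  weight 5: 1 codewords.
Minimum distance d = smallest w > 0 with A_w > 0 = 1.
Sanity: Σ A_w = 16 = 2^4 = 16 ✓.


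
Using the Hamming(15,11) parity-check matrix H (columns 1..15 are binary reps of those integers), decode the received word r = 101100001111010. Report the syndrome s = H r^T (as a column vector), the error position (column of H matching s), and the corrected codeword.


s = (1, 1, 0, 0)^T, error position = 12, corrected codeword c = 101100001110010

Compute s = H r^T mod 2 one row at a time:
  s_1 = 0 + 1 + 1 + 1 + 1 + 0 + 1 + 0 = 5 ≡ 1 (mod 2).
  s_2 = 1 + 0 + 0 + 0 + 1 + 0 + 1 + 0 = 3 ≡ 1 (mod 2).
  s_3 = 0 + 1 + 0 + 0 + 1 + 1 + 1 + 0 = 4 ≡ 0 (mod 2).
  s_4 = 1 + 1 + 0 + 0 + 1 + 1 + 0 + 0 = 4 ≡ 0 (mod 2).
s = (1, 1, 0, 0)^T — this equals column 12 of H (binary 1100), so error is at position 12.
Correct: flip bit 12 of r = 101100001111010 to get c = 101100001110010.


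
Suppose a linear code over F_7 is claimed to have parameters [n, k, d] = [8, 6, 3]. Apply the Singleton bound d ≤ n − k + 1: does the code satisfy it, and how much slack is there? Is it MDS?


Singleton RHS = n − k + 1 = 3, slack = 0, bound satisfied, MDS.

Singleton bound: d ≤ n − k + 1.
Here n = 8, k = 6, so n − k + 1 = 3.
Given d = 3, check d ≤ 3: YES.
Slack = (n − k + 1) − d = 0.
The code is MDS (slack = 0).
Description: the claimed parameters are [8, 6, 3]_7; such a code would be MDS (meets Singleton bound).


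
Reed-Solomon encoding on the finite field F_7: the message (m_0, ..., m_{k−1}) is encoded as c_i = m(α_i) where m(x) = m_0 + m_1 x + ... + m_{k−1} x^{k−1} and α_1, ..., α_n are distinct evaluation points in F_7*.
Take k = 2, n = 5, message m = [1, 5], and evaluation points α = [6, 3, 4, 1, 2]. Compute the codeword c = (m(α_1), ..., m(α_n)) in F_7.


c = [3, 2, 0, 6, 4]

Message polynomial: m(x) = 1 + 5·x (mod 7).
For each evaluation point α_i, compute m(α_i) mod 7:
  α_1 = 6: Horner steps 5 → 3, so m(6) = 3.
  α_2 = 3: Horner steps 5 → 2, so m(3) = 2.
  α_3 = 4: Horner steps 5 → 0, so m(4) = 0.
  α_4 = 1: Horner steps 5 → 6, so m(1) = 6.
  α_5 = 2: Horner steps 5 → 4, so m(2) = 4.
Codeword c = [3, 2, 0, 6, 4] ∈ F_7^5.


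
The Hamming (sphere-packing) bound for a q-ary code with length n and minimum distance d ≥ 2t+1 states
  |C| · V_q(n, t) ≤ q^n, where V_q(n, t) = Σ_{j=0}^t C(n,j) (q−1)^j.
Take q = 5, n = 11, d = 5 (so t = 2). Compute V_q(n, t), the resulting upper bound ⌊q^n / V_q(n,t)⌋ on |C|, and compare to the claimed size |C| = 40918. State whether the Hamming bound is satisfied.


V_q(n, t) = 925, q^n = 48828125, Hamming bound = 52787, |C| = 40918 ≤ bound (satisfied).

Step 1: Compute V_q(n, t) = Σ_{j=0}^2 C(n, j) (q−1)^j.
  j = 0: C(11,0)·(4)^0 = 1·1 = 1.
  j = 1: C(11,1)·(4)^1 = 11·4 = 44.
  j = 2: C(11,2)·(4)^2 = 55·16 = 880.
  V_q(n, t) = 1 + 44 + 880 = 925.
Step 2: q^n = 5^11 = 48828125.
Step 3: Hamming bound ⌊q^n / V_q(n,t)⌋ = ⌊48828125/925⌋ = 52787.
Step 4: Compare |C| = 40918 to 52787: satisfied.
The claimed |C| lies below the Hamming bound.


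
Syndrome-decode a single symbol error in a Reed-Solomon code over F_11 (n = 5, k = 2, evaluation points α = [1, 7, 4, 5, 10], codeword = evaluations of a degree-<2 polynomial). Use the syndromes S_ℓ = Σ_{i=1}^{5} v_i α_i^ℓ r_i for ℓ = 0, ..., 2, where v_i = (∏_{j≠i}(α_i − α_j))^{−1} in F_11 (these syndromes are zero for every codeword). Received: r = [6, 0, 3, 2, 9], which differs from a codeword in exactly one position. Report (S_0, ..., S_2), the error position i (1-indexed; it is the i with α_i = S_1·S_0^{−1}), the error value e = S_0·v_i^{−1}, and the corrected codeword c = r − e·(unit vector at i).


S = (8, 3, 8), error at position 5, error magnitude e = 1, c = [6, 0, 3, 2, 8].

Step 1: column multipliers v_i = (∏_{j≠i}(α_i − α_j))^{−1} mod 11.
  i = 1 (α = 1): (1−7)(1−4)(1−5)(1−10) = (−6)·(−3)·(−4)·(−9) = 648 ≡ 10, so v_1 = 10^{−1} = 10 (mod 11).
  i = 2 (α = 7): (7−1)(7−4)(7−5)(7−10) = 6·3·2·(−3) = −108 ≡ 2, so v_2 = 2^{−1} = 6 (mod 11).
  i = 3 (α = 4): (4−1)(4−7)(4−5)(4−10) = 3·(−3)·(−1)·(−6) = −54 ≡ 1, so v_3 = 1^{−1} = 1 (mod 11).
  i = 4 (α = 5): (5−1)(5−7)(5−4)(5−10) = 4·(−2)·1·(−5) = 40 ≡ 7, so v_4 = 7^{−1} = 8 (mod 11).
  i = 5 (α = 10): (10−1)(10−7)(10−4)(10−5) = 9·3·6·5 = 810 ≡ 7, so v_5 = 7^{−1} = 8 (mod 11).
  v = [10, 6, 1, 8, 8].
Step 2: syndromes of r = [6, 0, 3, 2, 9] (all sums mod 11).
  S_0 = Σ v_i r_i = 10·6 + 6·0 + 1·3 + 8·2 + 8·9 = 151 ≡ 8.
  S_1 = Σ v_i α_i r_i = 10·1·6 + 6·7·0 + 1·4·3 + 8·5·2 + 8·10·9 = 872 ≡ 3.
  α_i^2 mod 11 = [1, 5, 5, 3, 1].
  S_2 = Σ v_i α_i^2 r_i = 10·1·6 + 6·5·0 + 1·5·3 + 8·3·2 + 8·1·9 = 195 ≡ 8.
  S = (8, 3, 8) ≠ 0, so r is not a codeword (an error is present).
Step 3: locate the error. For a single error e at position i, S_ℓ = v_i·e·α_i^ℓ, so α_err = S_1/S_0.
  S_0^{−1} = 8^{−1} = 7 (mod 11), so α_err = 3·7 = 21 ≡ 10 = α_5. Error position i = 5.
  Consistency check: S_2/S_1 = 8·4 = 32 ≡ 10 = α_err ✓ (single-error assumption holds).
Step 4: error magnitude e = S_0/v_5 = S_0·∏_{j≠5}(α_5 − α_j) = 8·7 = 56 ≡ 1 (mod 11).
Step 5: correct position 5: c_5 = r_5 − e = 9 − 1 ≡ 8 (mod 11). Hence c = [6, 0, 3, 2, 8].
  Check: interpolating c through the α_i gives m(x) = 7 + 10·x (degree < 2) with m(α_i) = c_i for every i, so c is indeed a codeword.


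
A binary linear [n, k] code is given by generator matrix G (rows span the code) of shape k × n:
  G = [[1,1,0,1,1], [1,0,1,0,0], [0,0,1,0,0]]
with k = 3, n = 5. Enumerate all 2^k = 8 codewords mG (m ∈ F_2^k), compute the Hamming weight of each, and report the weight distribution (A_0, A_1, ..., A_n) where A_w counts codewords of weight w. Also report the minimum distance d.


Weight distribution: A_0 = 1, A_1 = 2, A_2 = 1, A_3 = 1, A_4 = 2, A_5 = 1. Minimum distance d = 1.

Enumerate all 2^3 = 8 messages m ∈ F_2^3.
For each, compute codeword c = mG in F_2^5, then tally its weight.
  m = 000 → c = 00000, weight = 0.
  m = 100 → c = 11011, weight = 4.
  m = 010 → c = 10100, weight = 2.
  m = 110 → c = 01111, weight = 4.
  m = 001 → c = 00100, weight = 1.
  m = 101 → c = 11111, weight = 5.
  m = 011 → c = 10000, weight = 1.
  m = 111 → c = 01011, weight = 3.
Tally weights:
  weight 0: 1 codewords.
  weight 1: 2 codewords.
  weight 2: 1 codewords.
  weight 3: 1 codewords.
  weight 4: 2 codewords.
  weight 5: 1 codewords.
Minimum distance d = smallest w > 0 with A_w > 0 = 1.
Sanity: Σ A_w = 8 = 2^3 = 8 ✓.


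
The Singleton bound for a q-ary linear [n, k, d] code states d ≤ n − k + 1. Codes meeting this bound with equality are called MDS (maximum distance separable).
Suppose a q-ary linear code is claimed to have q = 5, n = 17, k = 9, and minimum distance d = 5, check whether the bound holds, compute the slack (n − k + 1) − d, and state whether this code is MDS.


Singleton RHS = n − k + 1 = 9, slack = 4, bound satisfied, not MDS.

Singleton bound: d ≤ n − k + 1.
Here n = 17, k = 9, so n − k + 1 = 9.
Given d = 5, check d ≤ 9: YES.
Slack = (n − k + 1) − d = 4.
The code is NOT MDS (slack = 4 > 0).
Description: the claimed parameters are [17, 9, 5]_5; such a code would be non-MDS.


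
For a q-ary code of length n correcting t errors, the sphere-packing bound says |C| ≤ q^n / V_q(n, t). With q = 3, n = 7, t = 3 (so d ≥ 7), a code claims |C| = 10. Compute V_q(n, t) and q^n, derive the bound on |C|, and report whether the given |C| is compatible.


V_q(n, t) = 379, q^n = 2187, Hamming bound = 5, |C| = 10 > bound (violated).

Step 1: Compute V_q(n, t) = Σ_{j=0}^3 C(n, j) (q−1)^j.
  j = 0: C(7,0)·(2)^0 = 1·1 = 1.
  j = 1: C(7,1)·(2)^1 = 7·2 = 14.
  j = 2: C(7,2)·(2)^2 = 21·4 = 84.
  j = 3: C(7,3)·(2)^3 = 35·8 = 280.
  V_q(n, t) = 1 + 14 + 84 + 280 = 379.
Step 2: q^n = 3^7 = 2187.
Step 3: Hamming bound ⌊q^n / V_q(n,t)⌋ = ⌊2187/379⌋ = 5.
Step 4: Compare |C| = 10 to 5: violated.
The claimed |C| lies above the Hamming bound, so no 3-ary code of length 7 with d ≥ 7 can have 10 codewords.


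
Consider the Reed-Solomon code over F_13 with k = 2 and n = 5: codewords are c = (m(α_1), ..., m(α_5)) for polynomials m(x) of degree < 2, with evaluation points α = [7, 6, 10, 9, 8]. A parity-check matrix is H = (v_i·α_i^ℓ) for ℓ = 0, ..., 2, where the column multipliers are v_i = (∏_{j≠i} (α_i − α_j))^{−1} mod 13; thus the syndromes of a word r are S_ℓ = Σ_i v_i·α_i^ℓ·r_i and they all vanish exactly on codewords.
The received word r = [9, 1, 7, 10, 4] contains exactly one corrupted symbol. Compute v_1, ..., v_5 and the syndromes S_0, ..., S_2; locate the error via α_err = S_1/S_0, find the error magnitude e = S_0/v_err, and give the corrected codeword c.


S = (9, 3, 1), error at position 4, error magnitude e = 11, c = [9, 1, 7, 12, 4].

Step 1: column multipliers v_i = (∏_{j≠i}(α_i − α_j))^{−1} mod 13.
  i = 1 (α = 7): (7−6)(7−10)(7−9)(7−8) = 1·(−3)·(−2)·(−1) = −6 ≡ 7, so v_1 = 7^{−1} = 2 (mod 13).
  i = 2 (α = 6): (6−7)(6−10)(6−9)(6−8) = (−1)·(−4)·(−3)·(−2) = 24 ≡ 11, so v_2 = 11^{−1} = 6 (mod 13).
  i = 3 (α = 10): (10−7)(10−6)(10−9)(10−8) = 3·4·1·2 = 24 ≡ 11, so v_3 = 11^{−1} = 6 (mod 13).
  i = 4 (α = 9): (9−7)(9−6)(9−10)(9−8) = 2·3·(−1)·1 = −6 ≡ 7, so v_4 = 7^{−1} = 2 (mod 13).
  i = 5 (α = 8): (8−7)(8−6)(8−10)(8−9) = 1·2·(−2)·(−1) = 4 ≡ 4, so v_5 = 4^{−1} = 10 (mod 13).
  v = [2, 6, 6, 2, 10].
Step 2: syndromes of r = [9, 1, 7, 10, 4] (all sums mod 13).
  S_0 = Σ v_i r_i = 2·9 + 6·1 + 6·7 + 2·10 + 10·4 = 126 ≡ 9.
  S_1 = Σ v_i α_i r_i = 2·7·9 + 6·6·1 + 6·10·7 + 2·9·10 + 10·8·4 = 1082 ≡ 3.
  α_i^2 mod 13 = [10, 10, 9, 3, 12].
  S_2 = Σ v_i α_i^2 r_i = 2·10·9 + 6·10·1 + 6·9·7 + 2·3·10 + 10·12·4 = 1158 ≡ 1.
  S = (9, 3, 1) ≠ 0, so r is not a codeword (an error is present).
Step 3: locate the error. For a single error e at position i, S_ℓ = v_i·e·α_i^ℓ, so α_err = S_1/S_0.
  S_0^{−1} = 9^{−1} = 3 (mod 13), so α_err = 3·3 = 9 ≡ 9 = α_4. Error position i = 4.
  Consistency check: S_2/S_1 = 1·9 = 9 ≡ 9 = α_err ✓ (single-error assumption holds).
Step 4: error magnitude e = S_0/v_4 = S_0·∏_{j≠4}(α_4 − α_j) = 9·7 = 63 ≡ 11 (mod 13).
Step 5: correct position 4: c_4 = r_4 − e = 10 − 11 ≡ 12 (mod 13). Hence c = [9, 1, 7, 12, 4].
  Check: interpolating c through the α_i gives m(x) = 5 + 8·x (degree < 2) with m(α_i) = c_i for every i, so c is indeed a codeword.


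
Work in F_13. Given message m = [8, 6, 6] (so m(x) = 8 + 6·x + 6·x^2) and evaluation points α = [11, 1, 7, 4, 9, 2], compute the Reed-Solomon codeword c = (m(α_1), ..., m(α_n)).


c = [7, 7, 6, 11, 2, 5]

Message polynomial: m(x) = 8 + 6·x + 6·x^2 (mod 13).
For each evaluation point α_i, compute m(α_i) mod 13:
  α_1 = 11: Horner steps 6 → 7 → 7, so m(11) = 7.
  α_2 = 1: Horner steps 6 → 12 → 7, so m(1) = 7.
  α_3 = 7: Horner steps 6 → 9 → 6, so m(7) = 6.
  α_4 = 4: Horner steps 6 → 4 → 11, so m(4) = 11.
  α_5 = 9: Horner steps 6 → 8 → 2, so m(9) = 2.
  α_6 = 2: Horner steps 6 → 5 → 5, so m(2) = 5.
Codeword c = [7, 7, 6, 11, 2, 5] ∈ F_13^6.


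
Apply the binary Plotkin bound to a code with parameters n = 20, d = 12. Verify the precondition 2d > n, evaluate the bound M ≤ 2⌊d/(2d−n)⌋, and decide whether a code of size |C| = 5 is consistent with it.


Plotkin bound M ≤ 6; given |C| = 5 ≤ bound (satisfied).

Check applicability: 2d = 24, n = 20.
2d − n = 4 > 0, so Plotkin applies.
Compute d/(2d−n) = 12/4 ≈ 3.0000.
⌊d/(2d−n)⌋ = 3.
Plotkin bound: M ≤ 2·3 = 6.
Given |C| = 5, check: satisfied.
This |C| is below the Plotkin bound.


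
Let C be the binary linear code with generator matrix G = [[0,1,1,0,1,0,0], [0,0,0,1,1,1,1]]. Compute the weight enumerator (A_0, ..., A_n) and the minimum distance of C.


Weight distribution: A_0 = 1, A_3 = 1, A_4 = 1, A_5 = 1. Minimum distance d = 3.

Enumerate all 2^2 = 4 messages m ∈ F_2^2.
For each, compute codeword c = mG in F_2^7, then tally its weight.
  m = 00 → c = 0000000, weight = 0.
  m = 10 → c = 0110100, weight = 3.
  m = 01 → c = 0001111, weight = 4.
  m = 11 → c = 0111011, weight = 5.
Tally weights:
  weight 0: 1 codewords.
  weight 3: 1 codewords.
  weight 4: 1 codewords.
  weight 5: 1 codewords.
Minimum distance d = smallest w > 0 with A_w > 0 = 3.
Sanity: Σ A_w = 4 = 2^2 = 4 ✓.


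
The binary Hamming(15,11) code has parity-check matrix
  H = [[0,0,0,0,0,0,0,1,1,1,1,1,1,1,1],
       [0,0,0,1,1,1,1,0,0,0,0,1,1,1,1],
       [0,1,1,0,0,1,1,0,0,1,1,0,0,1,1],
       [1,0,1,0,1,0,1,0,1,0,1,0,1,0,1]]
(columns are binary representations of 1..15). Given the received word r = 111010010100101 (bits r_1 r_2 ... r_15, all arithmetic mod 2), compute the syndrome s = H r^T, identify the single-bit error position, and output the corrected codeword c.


s = (0, 1, 0, 1)^T, error position = 5, corrected codeword c = 111000010100101

Compute s = H r^T mod 2 one row at a time:
  s_1 = 1 + 0 + 1 + 0 + 0 + 1 + 0 + 1 = 4 ≡ 0 (mod 2).
  s_2 = 0 + 1 + 0 + 0 + 0 + 1 + 0 + 1 = 3 ≡ 1 (mod 2).
  s_3 = 1 + 1 + 0 + 0 + 1 + 0 + 0 + 1 = 4 ≡ 0 (mod 2).
  s_4 = 1 + 1 + 1 + 0 + 0 + 0 + 1 + 1 = 5 ≡ 1 (mod 2).
s = (0, 1, 0, 1)^T — this equals column 5 of H (binary 0101), so error is at position 5.
Correct: flip bit 5 of r = 111010010100101 to get c = 111000010100101.


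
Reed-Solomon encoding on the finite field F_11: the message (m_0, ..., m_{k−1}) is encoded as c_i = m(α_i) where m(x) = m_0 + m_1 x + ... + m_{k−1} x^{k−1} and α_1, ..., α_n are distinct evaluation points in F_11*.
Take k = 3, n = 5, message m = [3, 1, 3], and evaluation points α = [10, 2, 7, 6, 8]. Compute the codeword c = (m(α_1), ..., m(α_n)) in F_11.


c = [5, 6, 3, 7, 5]

Message polynomial: m(x) = 3 + 1·x + 3·x^2 (mod 11).
For each evaluation point α_i, compute m(α_i) mod 11:
  α_1 = 10: Horner steps 3 → 9 → 5, so m(10) = 5.
  α_2 = 2: Horner steps 3 → 7 → 6, so m(2) = 6.
  α_3 = 7: Horner steps 3 → 0 → 3, so m(7) = 3.
  α_4 = 6: Horner steps 3 → 8 → 7, so m(6) = 7.
  α_5 = 8: Horner steps 3 → 3 → 5, so m(8) = 5.
Codeword c = [5, 6, 3, 7, 5] ∈ F_11^5.


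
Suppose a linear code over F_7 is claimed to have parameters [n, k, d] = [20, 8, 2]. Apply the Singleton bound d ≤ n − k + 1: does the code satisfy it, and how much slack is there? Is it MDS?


Singleton RHS = n − k + 1 = 13, slack = 11, bound satisfied, not MDS.

Singleton bound: d ≤ n − k + 1.
Here n = 20, k = 8, so n − k + 1 = 13.
Given d = 2, check d ≤ 13: YES.
Slack = (n − k + 1) − d = 11.
The code is NOT MDS (slack = 11 > 0).
Description: the claimed parameters are [20, 8, 2]_7; such a code would be non-MDS.


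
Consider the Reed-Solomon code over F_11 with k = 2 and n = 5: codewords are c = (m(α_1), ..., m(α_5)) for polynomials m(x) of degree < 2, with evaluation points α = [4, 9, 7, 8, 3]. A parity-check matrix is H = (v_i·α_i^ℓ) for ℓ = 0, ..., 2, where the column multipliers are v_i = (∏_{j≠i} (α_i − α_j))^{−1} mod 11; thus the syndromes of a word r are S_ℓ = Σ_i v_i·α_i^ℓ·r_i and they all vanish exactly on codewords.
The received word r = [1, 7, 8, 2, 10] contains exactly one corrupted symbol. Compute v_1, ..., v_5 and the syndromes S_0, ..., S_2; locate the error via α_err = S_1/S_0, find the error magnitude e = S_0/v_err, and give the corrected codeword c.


S = (5, 9, 3), error at position 1, error magnitude e = 8, c = [4, 7, 8, 2, 10].

Step 1: column multipliers v_i = (∏_{j≠i}(α_i − α_j))^{−1} mod 11.
  i = 1 (α = 4): (4−9)(4−7)(4−8)(4−3) = (−5)·(−3)·(−4)·1 = −60 ≡ 6, so v_1 = 6^{−1} = 2 (mod 11).
  i = 2 (α = 9): (9−4)(9−7)(9−8)(9−3) = 5·2·1·6 = 60 ≡ 5, so v_2 = 5^{−1} = 9 (mod 11).
  i = 3 (α = 7): (7−4)(7−9)(7−8)(7−3) = 3·(−2)·(−1)·4 = 24 ≡ 2, so v_3 = 2^{−1} = 6 (mod 11).
  i = 4 (α = 8): (8−4)(8−9)(8−7)(8−3) = 4·(−1)·1·5 = −20 ≡ 2, so v_4 = 2^{−1} = 6 (mod 11).
  i = 5 (α = 3): (3−4)(3−9)(3−7)(3−8) = (−1)·(−6)·(−4)·(−5) = 120 ≡ 10, so v_5 = 10^{−1} = 10 (mod 11).
  v = [2, 9, 6, 6, 10].
Step 2: syndromes of r = [1, 7, 8, 2, 10] (all sums mod 11).
  S_0 = Σ v_i r_i = 2·1 + 9·7 + 6·8 + 6·2 + 10·10 = 225 ≡ 5.
  S_1 = Σ v_i α_i r_i = 2·4·1 + 9·9·7 + 6·7·8 + 6·8·2 + 10·3·10 = 1307 ≡ 9.
  α_i^2 mod 11 = [5, 4, 5, 9, 9].
  S_2 = Σ v_i α_i^2 r_i = 2·5·1 + 9·4·7 + 6·5·8 + 6·9·2 + 10·9·10 = 1510 ≡ 3.
  S = (5, 9, 3) ≠ 0, so r is not a codeword (an error is present).
Step 3: locate the error. For a single error e at position i, S_ℓ = v_i·e·α_i^ℓ, so α_err = S_1/S_0.
  S_0^{−1} = 5^{−1} = 9 (mod 11), so α_err = 9·9 = 81 ≡ 4 = α_1. Error position i = 1.
  Consistency check: S_2/S_1 = 3·5 = 15 ≡ 4 = α_err ✓ (single-error assumption holds).
Step 4: error magnitude e = S_0/v_1 = S_0·∏_{j≠1}(α_1 − α_j) = 5·6 = 30 ≡ 8 (mod 11).
Step 5: correct position 1: c_1 = r_1 − e = 1 − 8 ≡ 4 (mod 11). Hence c = [4, 7, 8, 2, 10].
  Check: interpolating c through the α_i gives m(x) = 6 + 5·x (degree < 2) with m(α_i) = c_i for every i, so c is indeed a codeword.


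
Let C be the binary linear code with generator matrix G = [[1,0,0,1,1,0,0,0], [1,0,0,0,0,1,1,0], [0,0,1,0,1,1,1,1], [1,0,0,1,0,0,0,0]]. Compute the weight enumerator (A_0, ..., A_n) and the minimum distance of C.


Weight distribution: A_0 = 1, A_1 = 1, A_2 = 1, A_3 = 5, A_4 = 5, A_5 = 1, A_6 = 1, A_7 = 1. Minimum distance d = 1.

Enumerate all 2^4 = 16 messages m ∈ F_2^4.
For each, compute codeword c = mG in F_2^8, then tally its weight.
  m = 0000 → c = 00000000, weight = 0.
  m = 1000 → c = 10011000, weight = 3.
  m = 0100 → c = 10000110, weight = 3.
  m = 1100 → c = 00011110, weight = 4.
  m = 0010 → c = 00101111, weight = 5.
  m = 1010 → c = 10110111, weight = 6.
  m = 0110 → c = 10101001, weight = 4.
  m = 1110 → c = 00110001, weight = 3.
  m = 0001 → c = 10010000, weight = 2.
  m = 1001 → c = 00001000, weight = 1.
  m = 0101 → c = 00010110, weight = 3.
  m = 1101 → c = 10001110, weight = 4.
  m = 0011 → c = 10111111, weight = 7.
  m = 1011 → c = 00100111, weight = 4.
  m = 0111 → c = 00111001, weight = 4.
  m = 1111 → c = 10100001, weight = 3.
Tally weights:
  weight 0: 1 codewords.
  weight 1: 1 codewords.
  weight 2: 1 codewords.
  weight 3: 5 codewords.
  weight 4: 5 codewords.
  weight 5: 1 codewords.
  weight 6: 1 codewords.
  weight 7: 1 codewords.
Minimum distance d = smallest w > 0 with A_w > 0 = 1.
Sanity: Σ A_w = 16 = 2^4 = 16 ✓.


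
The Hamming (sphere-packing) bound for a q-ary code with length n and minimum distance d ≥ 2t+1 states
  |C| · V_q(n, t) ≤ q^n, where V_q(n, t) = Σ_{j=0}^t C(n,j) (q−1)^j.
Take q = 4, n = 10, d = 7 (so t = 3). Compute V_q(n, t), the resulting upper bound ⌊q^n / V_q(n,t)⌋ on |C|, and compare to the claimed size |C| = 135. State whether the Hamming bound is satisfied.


V_q(n, t) = 3676, q^n = 1048576, Hamming bound = 285, |C| = 135 ≤ bound (satisfied).

Step 1: Compute V_q(n, t) = Σ_{j=0}^3 C(n, j) (q−1)^j.
  j = 0: C(10,0)·(3)^0 = 1·1 = 1.
  j = 1: C(10,1)·(3)^1 = 10·3 = 30.
  j = 2: C(10,2)·(3)^2 = 45·9 = 405.
  j = 3: C(10,3)·(3)^3 = 120·27 = 3240.
  V_q(n, t) = 1 + 30 + 405 + 3240 = 3676.
Step 2: q^n = 4^10 = 1048576.
Step 3: Hamming bound ⌊q^n / V_q(n,t)⌋ = ⌊1048576/3676⌋ = 285.
Step 4: Compare |C| = 135 to 285: satisfied.
The claimed |C| lies below the Hamming bound.


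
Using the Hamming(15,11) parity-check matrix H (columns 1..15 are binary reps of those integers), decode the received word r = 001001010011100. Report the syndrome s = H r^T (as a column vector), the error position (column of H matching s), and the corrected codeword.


s = (0, 1, 1, 1)^T, error position = 7, corrected codeword c = 001001110011100

Compute s = H r^T mod 2 one row at a time:
  s_1 = 1 + 0 + 0 + 1 + 1 + 1 + 0 + 0 = 4 ≡ 0 (mod 2).
  s_2 = 0 + 0 + 1 + 0 + 1 + 1 + 0 + 0 = 3 ≡ 1 (mod 2).
  s_3 = 0 + 1 + 1 + 0 + 0 + 1 + 0 + 0 = 3 ≡ 1 (mod 2).
  s_4 = 0 + 1 + 0 + 0 + 0 + 1 + 1 + 0 = 3 ≡ 1 (mod 2).
s = (0, 1, 1, 1)^T — this equals column 7 of H (binary 0111), so error is at position 7.
Correct: flip bit 7 of r = 001001010011100 to get c = 001001110011100.


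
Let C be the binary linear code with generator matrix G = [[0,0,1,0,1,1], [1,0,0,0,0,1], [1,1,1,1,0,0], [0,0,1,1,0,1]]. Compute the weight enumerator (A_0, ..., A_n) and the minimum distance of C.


Weight distribution: A_0 = 1, A_1 = 1, A_2 = 2, A_3 = 6, A_4 = 5, A_5 = 1. Minimum distance d = 1.

Enumerate all 2^4 = 16 messages m ∈ F_2^4.
For each, compute codeword c = mG in F_2^6, then tally its weight.
  m = 0000 → c = 000000, weight = 0.
  m = 1000 → c = 001011, weight = 3.
  m = 0100 → c = 100001, weight = 2.
  m = 1100 → c = 101010, weight = 3.
  m = 0010 → c = 111100, weight = 4.
  m = 1010 → c = 110111, weight = 5.
  m = 0110 → c = 011101, weight = 4.
  m = 1110 → c = 010110, weight = 3.
  m = 0001 → c = 001101, weight = 3.
  m = 1001 → c = 000110, weight = 2.
  m = 0101 → c = 101100, weight = 3.
  m = 1101 → c = 100111, weight = 4.
  m = 0011 → c = 110001, weight = 3.
  m = 1011 → c = 111010, weight = 4.
  m = 0111 → c = 010000, weight = 1.
  m = 1111 → c = 011011, weight = 4.
Tally weights:
  weight 0: 1 codewords.
  weight 1: 1 codewords.
  weight 2: 2 codewords.
  weight 3: 6 codewords.
  weight 4: 5 codewords.
  weight 5: 1 codewords.
Minimum distance d = smallest w > 0 with A_w > 0 = 1.
Sanity: Σ A_w = 16 = 2^4 = 16 ✓.


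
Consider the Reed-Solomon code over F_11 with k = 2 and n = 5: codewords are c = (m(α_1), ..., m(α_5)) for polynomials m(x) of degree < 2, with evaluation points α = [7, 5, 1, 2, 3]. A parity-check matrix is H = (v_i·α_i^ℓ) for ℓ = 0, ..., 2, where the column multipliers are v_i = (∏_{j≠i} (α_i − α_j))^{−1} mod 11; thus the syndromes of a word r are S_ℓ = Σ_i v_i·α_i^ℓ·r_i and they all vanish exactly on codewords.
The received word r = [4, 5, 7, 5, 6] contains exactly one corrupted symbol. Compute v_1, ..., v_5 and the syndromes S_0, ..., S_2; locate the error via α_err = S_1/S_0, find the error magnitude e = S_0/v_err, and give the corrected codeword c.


S = (10, 9, 7), error at position 4, error magnitude e = 4, c = [4, 5, 7, 1, 6].

Step 1: column multipliers v_i = (∏_{j≠i}(α_i − α_j))^{−1} mod 11.
  i = 1 (α = 7): (7−5)(7−1)(7−2)(7−3) = 2·6·5·4 = 240 ≡ 9, so v_1 = 9^{−1} = 5 (mod 11).
  i = 2 (α = 5): (5−7)(5−1)(5−2)(5−3) = (−2)·4·3·2 = −48 ≡ 7, so v_2 = 7^{−1} = 8 (mod 11).
  i = 3 (α = 1): (1−7)(1−5)(1−2)(1−3) = (−6)·(−4)·(−1)·(−2) = 48 ≡ 4, so v_3 = 4^{−1} = 3 (mod 11).
  i = 4 (α = 2): (2−7)(2−5)(2−1)(2−3) = (−5)·(−3)·1·(−1) = −15 ≡ 7, so v_4 = 7^{−1} = 8 (mod 11).
  i = 5 (α = 3): (3−7)(3−5)(3−1)(3−2) = (−4)·(−2)·2·1 = 16 ≡ 5, so v_5 = 5^{−1} = 9 (mod 11).
  v = [5, 8, 3, 8, 9].
Step 2: syndromes of r = [4, 5, 7, 5, 6] (all sums mod 11).
  S_0 = Σ v_i r_i = 5·4 + 8·5 + 3·7 + 8·5 + 9·6 = 175 ≡ 10.
  S_1 = Σ v_i α_i r_i = 5·7·4 + 8·5·5 + 3·1·7 + 8·2·5 + 9·3·6 = 603 ≡ 9.
  α_i^2 mod 11 = [5, 3, 1, 4, 9].
  S_2 = Σ v_i α_i^2 r_i = 5·5·4 + 8·3·5 + 3·1·7 + 8·4·5 + 9·9·6 = 887 ≡ 7.
  S = (10, 9, 7) ≠ 0, so r is not a codeword (an error is present).
Step 3: locate the error. For a single error e at position i, S_ℓ = v_i·e·α_i^ℓ, so α_err = S_1/S_0.
  S_0^{−1} = 10^{−1} = 10 (mod 11), so α_err = 9·10 = 90 ≡ 2 = α_4. Error position i = 4.
  Consistency check: S_2/S_1 = 7·5 = 35 ≡ 2 = α_err ✓ (single-error assumption holds).
Step 4: error magnitude e = S_0/v_4 = S_0·∏_{j≠4}(α_4 − α_j) = 10·7 = 70 ≡ 4 (mod 11).
Step 5: correct position 4: c_4 = r_4 − e = 5 − 4 ≡ 1 (mod 11). Hence c = [4, 5, 7, 1, 6].
  Check: interpolating c through the α_i gives m(x) = 2 + 5·x (degree < 2) with m(α_i) = c_i for every i, so c is indeed a codeword.
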